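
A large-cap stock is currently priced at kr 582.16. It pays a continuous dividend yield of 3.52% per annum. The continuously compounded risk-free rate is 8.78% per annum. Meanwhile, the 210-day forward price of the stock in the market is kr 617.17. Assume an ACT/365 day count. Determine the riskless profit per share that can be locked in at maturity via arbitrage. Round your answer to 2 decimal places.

Fair forward: F* = S·e^(carry·T), with carry = (r − q) = 0.0878 − 0.0352 = 0.0526
F* = 582.16 · e^(0.0526 × 210/365) = 582.16 · e^0.030263 = 582.16 × 1.030726 = kr 600.0474
Market kr 617.17 > fair kr 600.0474: forward overpriced → cash-and-carry (buy spot, short the forward).
At maturity, profit = |F_mkt − F*| = |617.17 − 600.0474| = kr 17.12 per share

kr 17.12 per share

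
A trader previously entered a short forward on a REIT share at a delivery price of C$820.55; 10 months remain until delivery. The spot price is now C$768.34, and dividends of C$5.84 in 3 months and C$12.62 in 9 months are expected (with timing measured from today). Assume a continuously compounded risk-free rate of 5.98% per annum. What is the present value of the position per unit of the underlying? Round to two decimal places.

C$30.14

PV(remaining dividends) I = 5.84·e^(−0.0598·3/12) + 12.62·e^(−0.0598·9/12) = 17.8198
Current forward F = (S − I)·e^(rT) = (768.34 − 17.8198)·e^(0.0598·10/12) = 750.5202 × 1.051096 = 788.8688
Value (long) = (F − K)·e^(−rT) = (788.8688 − 820.55) × 0.951388 = -30.1411
Short position value = −(long value) = C$30.14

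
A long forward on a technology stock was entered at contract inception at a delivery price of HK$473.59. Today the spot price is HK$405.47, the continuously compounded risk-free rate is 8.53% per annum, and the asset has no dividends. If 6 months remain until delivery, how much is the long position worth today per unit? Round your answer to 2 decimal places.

-HK$48.35

Current fair forward for the remaining 6 months: F = S·e^(r·T), r = 0.0853
F = 405.47 · e^(0.0853 × 6/12) = 405.47 × 1.043573 = 423.1375
Value of long forward = (F − K)·e^(−rT) = (423.1375 − 473.59) · e^(−0.0853·6/12)
= -50.4525 × 0.958247 = -48.35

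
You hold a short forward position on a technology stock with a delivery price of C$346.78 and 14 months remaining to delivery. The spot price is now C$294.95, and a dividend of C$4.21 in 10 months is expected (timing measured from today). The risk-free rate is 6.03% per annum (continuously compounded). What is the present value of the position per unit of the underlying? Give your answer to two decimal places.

C$32.28

PV(remaining dividends) I = 4.21·e^(−0.0603·10/12) = 4.0037
Current forward F = (S − I)·e^(rT) = (294.95 − 4.0037)·e^(0.0603·14/12) = 290.9463 × 1.072884 = 312.1516
Value (long) = (F − K)·e^(−rT) = (312.1516 − 346.78) × 0.932068 = -32.2760
Short position value = −(long value) = C$32.28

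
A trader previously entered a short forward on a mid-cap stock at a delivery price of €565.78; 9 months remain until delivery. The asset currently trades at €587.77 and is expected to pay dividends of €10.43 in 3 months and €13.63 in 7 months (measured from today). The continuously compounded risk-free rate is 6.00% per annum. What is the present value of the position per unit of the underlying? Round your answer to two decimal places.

PV(remaining dividends) I = 10.43·e^(−0.0600·3/12) + 13.63·e^(−0.0600·7/12) = 23.4359
Current forward F = (S − I)·e^(rT) = (587.77 − 23.4359)·e^(0.0600·9/12) = 564.3341 × 1.046028 = 590.3093
Value (long) = (F − K)·e^(−rT) = (590.3093 − 565.78) × 0.955997 = 23.4499
Short position value = −(long value) = -€23.45

-€23.45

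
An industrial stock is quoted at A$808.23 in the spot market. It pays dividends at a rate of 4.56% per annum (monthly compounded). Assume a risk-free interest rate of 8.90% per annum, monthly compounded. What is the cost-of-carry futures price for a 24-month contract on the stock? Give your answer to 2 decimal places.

A$881.09

F = S · (1+r/12)^(12T) / (1+q/12)^(12T)
= 808.23 × 1.194041 / 1.095299 = 808.23 × 1.090151
F = A$881.09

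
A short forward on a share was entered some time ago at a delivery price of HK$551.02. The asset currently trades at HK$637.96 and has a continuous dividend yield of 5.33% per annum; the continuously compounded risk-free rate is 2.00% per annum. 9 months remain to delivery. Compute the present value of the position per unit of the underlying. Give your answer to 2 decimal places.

Current fair forward for the remaining 9 months: F = S·e^((r − q)·T), (r − q) = 0.0200 − 0.0533 = -0.0333
F = 637.96 · e^(-0.0333 × 9/12) = 637.96 × 0.975334 = 622.2241
Value of long forward = (F − K)·e^(−rT) = (622.2241 − 551.02) · e^(−0.0200·9/12)
= 71.2041 × 0.985112 = 70.14
Short position value = −(long value) = -HK$70.14

-HK$70.14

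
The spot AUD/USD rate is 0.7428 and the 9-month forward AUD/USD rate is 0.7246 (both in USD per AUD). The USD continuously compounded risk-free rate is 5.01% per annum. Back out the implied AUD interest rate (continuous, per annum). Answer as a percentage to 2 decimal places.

8.32%

F = S·e^((r_USD − r_AUD)T) ⇒ r_AUD = r_USD − ln(F/S)/T
ln(0.7246/0.7428) = -0.024807; /(9/12) = -0.033076
r_AUD = 0.0501 + 0.033076 = 0.083176
r_AUD = 8.32%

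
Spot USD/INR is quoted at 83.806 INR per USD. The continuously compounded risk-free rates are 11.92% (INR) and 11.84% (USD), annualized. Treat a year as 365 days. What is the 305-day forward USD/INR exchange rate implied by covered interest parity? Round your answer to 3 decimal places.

F = S·e^((r_INR − r_USD)T) = 83.806 · e^((0.1192 − 0.1184) × 305/365)
= 83.806 · e^0.000668 = 83.806 × 1.000668
F = 83.862 INR per USD

83.862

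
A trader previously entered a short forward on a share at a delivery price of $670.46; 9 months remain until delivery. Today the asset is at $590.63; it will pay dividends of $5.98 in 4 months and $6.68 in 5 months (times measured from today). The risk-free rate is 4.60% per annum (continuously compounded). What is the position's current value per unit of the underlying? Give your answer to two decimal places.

PV(remaining dividends) I = 5.98·e^(−0.0460·4/12) + 6.68·e^(−0.0460·5/12) = 12.4422
Current forward F = (S − I)·e^(rT) = (590.63 − 12.4422)·e^(0.0460·9/12) = 578.1878 × 1.035102 = 598.4833
Value (long) = (F − K)·e^(−rT) = (598.4833 − 670.46) × 0.966088 = -69.5358
Short position value = −(long value) = $69.54

$69.54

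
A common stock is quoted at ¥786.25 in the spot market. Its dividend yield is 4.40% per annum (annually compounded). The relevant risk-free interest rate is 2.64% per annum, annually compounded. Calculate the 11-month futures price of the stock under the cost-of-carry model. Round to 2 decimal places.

F = S · (1+r)^T / (1+q)^T
= 786.25 × 1.024174 / 1.040261 = 786.25 × 0.984536
F = ¥774.09

¥774.09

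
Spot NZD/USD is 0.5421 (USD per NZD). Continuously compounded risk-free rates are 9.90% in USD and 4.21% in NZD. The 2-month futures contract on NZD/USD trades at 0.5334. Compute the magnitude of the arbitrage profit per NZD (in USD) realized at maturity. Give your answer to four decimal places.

0.0139 per NZD (in USD)

Fair futures: F* = S·e^(carry·T), with carry = (r_USD − r_NZD) = 0.0990 − 0.0421 = 0.0569
F* = 0.5421 · e^(0.0569 × 2/12) = 0.5421 · e^0.009483 = 0.5421 × 1.009528 = 0.5473
Market 0.5334 < fair 0.5473: forward underpriced → reverse cash-and-carry (short spot, go long the forward).
At maturity, profit = |F_mkt − F*| = |0.5334 − 0.5473| = 0.0139 per NZD (in USD)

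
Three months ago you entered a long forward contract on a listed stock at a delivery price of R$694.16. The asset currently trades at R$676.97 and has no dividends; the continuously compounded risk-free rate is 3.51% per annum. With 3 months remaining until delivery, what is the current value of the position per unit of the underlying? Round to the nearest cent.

-R$11.13

Current fair forward for the remaining 3 months: F = S·e^(r·T), r = 0.0351
F = 676.97 · e^(0.0351 × 3/12) = 676.97 × 1.008814 = 682.9368
Value of long forward = (F − K)·e^(−rT) = (682.9368 − 694.16) · e^(−0.0351·3/12)
= -11.2232 × 0.991263 = -11.13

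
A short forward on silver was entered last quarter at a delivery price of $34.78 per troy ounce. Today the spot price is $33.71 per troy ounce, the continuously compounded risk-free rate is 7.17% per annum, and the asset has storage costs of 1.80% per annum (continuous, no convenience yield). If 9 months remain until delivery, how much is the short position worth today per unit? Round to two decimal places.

-$1.21 per troy ounce

Current fair forward for the remaining 9 months: F = S·e^((r + u)·T), (r + u) = 0.0717 + 0.0180 = 0.0897
F = 33.71 · e^(0.0897 × 9/12) = 33.71 × 1.069590 = 36.0559
Value of long forward = (F − K)·e^(−rT) = (36.0559 − 34.78) · e^(−0.0717·9/12)
= 1.2759 × 0.947645 = 1.21
Short position value = −(long value) = -$1.21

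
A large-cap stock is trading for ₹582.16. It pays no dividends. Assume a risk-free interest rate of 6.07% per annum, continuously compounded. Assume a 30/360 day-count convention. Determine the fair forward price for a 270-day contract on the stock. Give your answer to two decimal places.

₹609.28

F = S·e^(rT) = 582.16 · e^(0.0607 × 270/360)
= 582.16 · e^0.045525 = 582.16 × 1.046577
F = ₹609.28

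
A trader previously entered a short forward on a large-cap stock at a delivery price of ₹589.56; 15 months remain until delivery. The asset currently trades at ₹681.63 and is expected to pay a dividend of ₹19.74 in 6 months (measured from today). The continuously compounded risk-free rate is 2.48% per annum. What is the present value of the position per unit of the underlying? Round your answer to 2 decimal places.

-₹90.57

PV(remaining dividends) I = 19.74·e^(−0.0248·6/12) = 19.4967
Current forward F = (S − I)·e^(rT) = (681.63 − 19.4967)·e^(0.0248·15/12) = 662.1333 × 1.031486 = 682.9812
Value (long) = (F − K)·e^(−rT) = (682.9812 − 589.56) × 0.969476 = 90.5696
Short position value = −(long value) = -₹90.57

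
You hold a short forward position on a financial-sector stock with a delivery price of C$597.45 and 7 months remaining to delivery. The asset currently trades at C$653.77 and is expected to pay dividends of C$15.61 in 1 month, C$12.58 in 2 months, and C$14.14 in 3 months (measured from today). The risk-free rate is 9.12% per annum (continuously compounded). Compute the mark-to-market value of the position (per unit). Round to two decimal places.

PV(remaining dividends) I = 15.61·e^(−0.0912·1/12) + 12.58·e^(−0.0912·2/12) + 14.14·e^(−0.0912·3/12) = 41.7033
Current forward F = (S − I)·e^(rT) = (653.77 − 41.7033)·e^(0.0912·7/12) = 612.0667 × 1.054641 = 645.5106
Value (long) = (F − K)·e^(−rT) = (645.5106 − 597.45) × 0.948190 = 45.5706
Short position value = −(long value) = -C$45.57

-C$45.57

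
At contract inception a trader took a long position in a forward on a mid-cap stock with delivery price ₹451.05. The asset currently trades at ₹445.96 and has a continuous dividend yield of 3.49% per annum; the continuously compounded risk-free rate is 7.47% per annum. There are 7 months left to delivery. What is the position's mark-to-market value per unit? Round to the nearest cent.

Current fair forward for the remaining 7 months: F = S·e^((r − q)·T), (r − q) = 0.0747 − 0.0349 = 0.0398
F = 445.96 · e^(0.0398 × 7/12) = 445.96 × 1.023488 = 456.4347
Value of long forward = (F − K)·e^(−rT) = (456.4347 − 451.05) · e^(−0.0747·7/12)
= 5.3847 × 0.957361 = 5.16

₹5.16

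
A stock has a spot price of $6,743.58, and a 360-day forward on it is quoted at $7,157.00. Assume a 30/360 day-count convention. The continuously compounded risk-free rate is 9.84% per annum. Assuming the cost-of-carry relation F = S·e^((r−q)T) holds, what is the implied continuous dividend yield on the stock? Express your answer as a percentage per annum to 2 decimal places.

3.89%

From F = S·e^((r−q)T): (r − q) = ln(F/S)/T
ln(7157.00/6743.58) = ln(1.061306) = 0.059500
(r − q) = 0.059500 / (360/360) = 0.059500
q = r − ln(F/S)/T = 0.0984 − 0.059500 = 0.038900
q = 3.89%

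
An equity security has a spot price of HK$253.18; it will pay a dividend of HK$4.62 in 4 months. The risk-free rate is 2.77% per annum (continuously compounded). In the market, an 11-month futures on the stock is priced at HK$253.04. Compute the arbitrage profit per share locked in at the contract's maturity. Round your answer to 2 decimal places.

PV(dividends) I = 4.62·e^(−0.0277·4/12) = 4.5775
Fair futures F* = (S − I)·e^(rT) = (253.18 − 4.5775)·e^0.025392 = 248.6025 × 1.025717 = 254.9958
Market HK$253.04 < fair 254.9958: forward underpriced → reverse cash-and-carry (short the stock, invest proceeds at r, pay the dividends, go long the forward).
Profit at T = |F_mkt − F*| = |253.04 − 254.9958| = HK$1.96 per share

HK$1.96 per share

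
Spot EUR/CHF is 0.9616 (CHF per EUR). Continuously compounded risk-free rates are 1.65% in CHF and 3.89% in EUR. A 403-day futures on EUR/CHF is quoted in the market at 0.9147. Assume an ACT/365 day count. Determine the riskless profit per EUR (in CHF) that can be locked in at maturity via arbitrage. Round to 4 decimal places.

Fair futures: F* = S·e^(carry·T), with carry = (r_CHF − r_EUR) = 0.0165 − 0.0389 = -0.0224
F* = 0.9616 · e^(-0.0224 × 403/365) = 0.9616 · e^-0.024732 = 0.9616 × 0.975571 = 0.9381
Market 0.9147 < fair 0.9381: forward underpriced → reverse cash-and-carry (short spot, go long the forward).
At maturity, profit = |F_mkt − F*| = |0.9147 − 0.9381| = 0.0234 per EUR (in CHF)

0.0234 per EUR (in CHF)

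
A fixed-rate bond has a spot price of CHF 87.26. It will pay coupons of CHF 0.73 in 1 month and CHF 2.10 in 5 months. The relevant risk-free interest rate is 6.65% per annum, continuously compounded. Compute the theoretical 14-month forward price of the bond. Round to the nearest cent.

CHF 91.31

PV(coupons) I = 0.73·e^(−0.0665·1/12) + 2.10·e^(−0.0665·5/12)
I = 0.7260 + 2.0426 = 2.7686
F = (S − I)·e^(rT) = (87.26 − 2.7686) · e^(0.0665·14/12)
= 84.4914 · e^0.077583 = 84.4914 × 1.080672 = CHF 91.31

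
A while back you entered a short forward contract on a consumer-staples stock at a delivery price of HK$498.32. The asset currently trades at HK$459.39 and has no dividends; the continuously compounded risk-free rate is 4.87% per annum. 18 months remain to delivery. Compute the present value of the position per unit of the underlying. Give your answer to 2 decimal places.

HK$3.83

Current fair forward for the remaining 18 months: F = S·e^(r·T), r = 0.0487
F = 459.39 · e^(0.0487 × 18/12) = 459.39 × 1.075784 = 494.2044
Value of long forward = (F − K)·e^(−rT) = (494.2044 − 498.32) · e^(−0.0487·18/12)
= -4.1156 × 0.929554 = -3.83
Short position value = −(long value) = HK$3.83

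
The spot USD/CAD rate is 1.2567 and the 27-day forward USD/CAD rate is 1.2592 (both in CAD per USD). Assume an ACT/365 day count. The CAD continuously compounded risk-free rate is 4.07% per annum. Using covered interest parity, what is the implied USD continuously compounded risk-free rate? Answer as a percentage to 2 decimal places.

1.38%

F = S·e^((r_CAD − r_USD)T) ⇒ r_USD = r_CAD − ln(F/S)/T
ln(1.2592/1.2567) = 0.001987; /(27/365) = 0.026861
r_USD = 0.0407 − 0.026861 = 0.013839
r_USD = 1.38%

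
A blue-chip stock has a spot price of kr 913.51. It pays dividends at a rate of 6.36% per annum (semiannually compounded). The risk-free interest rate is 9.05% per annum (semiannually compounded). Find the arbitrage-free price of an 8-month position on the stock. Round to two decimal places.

F = S · (1+r/2)^(2T) / (1+q/2)^(2T)
= 913.51 × 1.060784 / 1.042623 = 913.51 × 1.017419
F = kr 929.42

kr 929.42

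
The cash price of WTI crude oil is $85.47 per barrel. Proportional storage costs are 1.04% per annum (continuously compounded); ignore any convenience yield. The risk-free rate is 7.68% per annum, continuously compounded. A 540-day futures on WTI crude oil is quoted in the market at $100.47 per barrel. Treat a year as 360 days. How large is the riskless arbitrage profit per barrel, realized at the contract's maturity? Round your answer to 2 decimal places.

$3.06 per barrel

Fair futures: F* = S·e^(carry·T), with carry = (r + u) = 0.0768 + 0.0104 = 0.0872
F* = 85.47 · e^(0.0872 × 540/360) = 85.47 · e^0.130800 = 85.47 × 1.139740 = $97.4136
Market $100.47 > fair $97.4136: forward overpriced → cash-and-carry (buy spot, short the forward).
At maturity, profit = |F_mkt − F*| = |100.47 − 97.4136| = $3.06 per barrel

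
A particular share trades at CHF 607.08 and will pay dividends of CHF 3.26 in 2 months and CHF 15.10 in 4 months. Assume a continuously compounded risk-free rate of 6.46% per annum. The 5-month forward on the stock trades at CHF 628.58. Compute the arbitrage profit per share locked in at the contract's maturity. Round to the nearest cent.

PV(dividends) I = 3.26·e^(−0.0646·2/12) + 15.10·e^(−0.0646·4/12) = 18.0034
Fair forward F* = (S − I)·e^(rT) = (607.08 − 18.0034)·e^0.026917 = 589.0766 × 1.027283 = 605.1484
Market CHF 628.58 > fair 605.1484: forward overpriced → cash-and-carry (borrow at r, buy the stock and collect the dividends, short the forward).
Profit at T = |F_mkt − F*| = |628.58 − 605.1484| = CHF 23.43 per share

CHF 23.43 per share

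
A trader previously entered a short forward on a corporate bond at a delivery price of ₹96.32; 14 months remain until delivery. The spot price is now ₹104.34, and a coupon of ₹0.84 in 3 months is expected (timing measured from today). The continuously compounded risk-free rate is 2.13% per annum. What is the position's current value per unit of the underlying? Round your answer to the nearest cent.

PV(remaining coupons) I = 0.84·e^(−0.0213·3/12) = 0.8355
Current forward F = (S − I)·e^(rT) = (104.34 − 0.8355)·e^(0.0213·14/12) = 103.5045 × 1.025161 = 106.1088
Value (long) = (F − K)·e^(−rT) = (106.1088 − 96.32) × 0.975456 = 9.5485
Short position value = −(long value) = -₹9.55

-₹9.55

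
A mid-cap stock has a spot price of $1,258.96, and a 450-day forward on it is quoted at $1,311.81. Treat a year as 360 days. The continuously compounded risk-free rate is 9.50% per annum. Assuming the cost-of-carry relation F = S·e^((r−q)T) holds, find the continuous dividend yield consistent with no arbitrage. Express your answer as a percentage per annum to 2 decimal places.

6.21%

From F = S·e^((r−q)T): (r − q) = ln(F/S)/T
ln(1311.81/1258.96) = ln(1.041979) = 0.041122
(r − q) = 0.041122 / (450/360) = 0.032898
q = r − ln(F/S)/T = 0.0950 − 0.032898 = 0.062102
q = 6.21%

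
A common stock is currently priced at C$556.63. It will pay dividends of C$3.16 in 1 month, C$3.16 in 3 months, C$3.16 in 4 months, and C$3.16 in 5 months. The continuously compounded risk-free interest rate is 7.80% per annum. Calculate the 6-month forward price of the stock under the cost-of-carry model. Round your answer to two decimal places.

C$565.90

PV(dividends) I = 3.16·e^(−0.0780·1/12) + 3.16·e^(−0.0780·3/12) + 3.16·e^(−0.0780·4/12) + 3.16·e^(−0.0780·5/12)
I = 3.1395 + 3.0990 + 3.0789 + 3.0590 = 12.3764
F = (S − I)·e^(rT) = (556.63 − 12.3764) · e^(0.0780·6/12)
= 544.2536 · e^0.039000 = 544.2536 × 1.039770 = C$565.90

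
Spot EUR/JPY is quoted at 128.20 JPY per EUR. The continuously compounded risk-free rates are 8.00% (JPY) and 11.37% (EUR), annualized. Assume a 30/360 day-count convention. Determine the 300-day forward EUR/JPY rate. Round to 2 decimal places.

F = S·e^((r_JPY − r_EUR)T) = 128.20 · e^((0.0800 − 0.1137) × 300/360)
= 128.20 · e^-0.028083 = 128.20 × 0.972308
F = 124.65 JPY per EUR

124.65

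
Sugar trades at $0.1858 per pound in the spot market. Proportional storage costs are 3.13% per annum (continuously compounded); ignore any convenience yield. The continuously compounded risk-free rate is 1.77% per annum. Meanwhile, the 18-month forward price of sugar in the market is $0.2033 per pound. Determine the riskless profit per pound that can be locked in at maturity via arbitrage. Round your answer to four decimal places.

$0.0033 per pound

Fair forward: F* = S·e^(carry·T), with carry = (r + u) = 0.0177 + 0.0313 = 0.0490
F* = 0.1858 · e^(0.0490 × 18/12) = 0.1858 · e^0.073500 = 0.1858 × 1.076269 = $0.2000
Market $0.2033 > fair $0.2000: forward overpriced → cash-and-carry (buy spot, short the forward).
At maturity, profit = |F_mkt − F*| = |0.2033 − 0.2000| = $0.0033 per pound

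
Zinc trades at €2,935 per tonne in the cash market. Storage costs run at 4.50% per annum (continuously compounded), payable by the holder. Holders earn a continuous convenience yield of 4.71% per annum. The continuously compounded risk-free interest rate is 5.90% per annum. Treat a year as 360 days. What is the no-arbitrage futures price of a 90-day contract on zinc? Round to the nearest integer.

€2,977 per tonne

Net carry = r + u − y = 0.0590 + 0.0450 − 0.0471 = 0.0569
F = S·e^((r+u−y)T) = 2935 · e^(0.0569 × 90/360) = 2935 · e^0.014225
= 2935 × 1.014327 = €2,977 per tonne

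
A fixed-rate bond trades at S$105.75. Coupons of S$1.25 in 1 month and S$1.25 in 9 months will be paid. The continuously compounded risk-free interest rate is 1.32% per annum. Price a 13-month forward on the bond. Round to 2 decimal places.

S$104.75

PV(coupons) I = 1.25·e^(−0.0132·1/12) + 1.25·e^(−0.0132·9/12)
I = 1.2486 + 1.2377 = 2.4863
F = (S − I)·e^(rT) = (105.75 − 2.4863) · e^(0.0132·13/12)
= 103.2637 · e^0.014300 = 103.2637 × 1.014403 = S$104.75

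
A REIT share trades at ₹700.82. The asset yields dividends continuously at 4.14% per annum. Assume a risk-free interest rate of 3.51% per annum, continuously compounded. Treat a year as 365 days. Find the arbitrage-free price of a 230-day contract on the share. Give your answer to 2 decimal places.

₹698.04

F = S·e^((r − q)T) = 700.82 · e^((0.0351 − 0.0414) × 230/365)
= 700.82 · e^-0.003970 = 700.82 × 0.996038
F = ₹698.04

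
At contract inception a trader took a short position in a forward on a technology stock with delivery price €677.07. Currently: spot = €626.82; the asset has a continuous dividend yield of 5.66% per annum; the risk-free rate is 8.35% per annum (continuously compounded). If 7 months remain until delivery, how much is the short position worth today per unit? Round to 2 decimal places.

Current fair forward for the remaining 7 months: F = S·e^((r − q)·T), (r − q) = 0.0835 − 0.0566 = 0.0269
F = 626.82 · e^(0.0269 × 7/12) = 626.82 × 1.015815 = 636.7332
Value of long forward = (F − K)·e^(−rT) = (636.7332 − 677.07) · e^(−0.0835·7/12)
= -40.3368 × 0.952459 = -38.42
Short position value = −(long value) = €38.42

€38.42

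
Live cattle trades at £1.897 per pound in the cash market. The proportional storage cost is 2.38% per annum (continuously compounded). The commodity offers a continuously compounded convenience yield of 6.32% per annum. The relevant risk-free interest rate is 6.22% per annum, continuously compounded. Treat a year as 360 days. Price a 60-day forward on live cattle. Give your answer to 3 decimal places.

Net carry = r + u − y = 0.0622 + 0.0238 − 0.0632 = 0.0228
F = S·e^((r+u−y)T) = 1.897 · e^(0.0228 × 60/360) = 1.897 · e^0.003800
= 1.897 × 1.003807 = £1.904 per pound

£1.904 per pound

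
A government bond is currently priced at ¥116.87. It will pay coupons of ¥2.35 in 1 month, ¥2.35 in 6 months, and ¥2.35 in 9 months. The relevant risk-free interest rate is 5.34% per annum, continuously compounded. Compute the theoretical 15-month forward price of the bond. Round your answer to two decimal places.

¥117.58

PV(coupons) I = 2.35·e^(−0.0534·1/12) + 2.35·e^(−0.0534·6/12) + 2.35·e^(−0.0534·9/12)
I = 2.3396 + 2.2881 + 2.2577 = 6.8854
F = (S − I)·e^(rT) = (116.87 − 6.8854) · e^(0.0534·15/12)
= 109.9846 · e^0.066750 = 109.9846 × 1.069028 = ¥117.58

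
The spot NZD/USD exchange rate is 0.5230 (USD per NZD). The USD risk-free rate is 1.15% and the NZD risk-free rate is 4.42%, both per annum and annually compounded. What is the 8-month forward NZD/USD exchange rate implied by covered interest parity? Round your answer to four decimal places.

By covered interest parity, F = S · (1+r_USD)^T / (1+r_NZD)^T
= 0.5230 × 1.007652 / 1.029254 = 0.5230 × 0.979012
F = 0.5120 USD per NZD

0.5120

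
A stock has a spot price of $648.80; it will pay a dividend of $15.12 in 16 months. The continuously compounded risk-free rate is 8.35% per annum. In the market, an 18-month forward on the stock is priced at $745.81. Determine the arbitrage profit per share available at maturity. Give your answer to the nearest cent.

$25.77 per share

PV(dividends) I = 15.12·e^(−0.0835·16/12) = 13.5270
Fair forward F* = (S − I)·e^(rT) = (648.80 − 13.5270)·e^0.125250 = 635.2730 × 1.133432 = 720.0387
Market $745.81 > fair 720.0387: forward overpriced → cash-and-carry (borrow at r, buy the stock and collect the dividends, short the forward).
Profit at T = |F_mkt − F*| = |745.81 − 720.0387| = $25.77 per share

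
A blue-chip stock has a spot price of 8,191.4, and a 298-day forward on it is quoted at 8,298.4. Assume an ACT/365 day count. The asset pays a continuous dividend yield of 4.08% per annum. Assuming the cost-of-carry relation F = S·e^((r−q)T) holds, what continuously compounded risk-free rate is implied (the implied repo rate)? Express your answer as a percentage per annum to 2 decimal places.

5.67%

From F = S·e^((r−q)T): (r − q) = ln(F/S)/T
ln(8298.4/8191.4) = ln(1.013062) = 0.012977
(r − q) = 0.012977 / (298/365) = 0.015895
r = ln(F/S)/T + q = 0.015895 + 0.0408 = 0.056695
r = 5.67%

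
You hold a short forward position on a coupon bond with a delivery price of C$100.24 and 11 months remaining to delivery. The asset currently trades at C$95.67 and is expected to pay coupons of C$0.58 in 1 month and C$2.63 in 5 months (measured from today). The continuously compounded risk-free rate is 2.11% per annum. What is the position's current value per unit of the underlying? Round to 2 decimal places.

C$5.84

PV(remaining coupons) I = 0.58·e^(−0.0211·1/12) + 2.63·e^(−0.0211·5/12) = 3.1860
Current forward F = (S − I)·e^(rT) = (95.67 − 3.1860)·e^(0.0211·11/12) = 92.4840 × 1.019530 = 94.2902
Value (long) = (F − K)·e^(−rT) = (94.2902 − 100.24) × 0.980844 = -5.8358
Short position value = −(long value) = C$5.84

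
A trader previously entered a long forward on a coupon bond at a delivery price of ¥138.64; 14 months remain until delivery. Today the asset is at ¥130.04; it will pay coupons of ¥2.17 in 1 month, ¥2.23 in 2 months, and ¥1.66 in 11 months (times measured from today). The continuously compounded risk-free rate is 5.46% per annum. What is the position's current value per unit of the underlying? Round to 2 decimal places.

-¥5.99

PV(remaining coupons) I = 2.17·e^(−0.0546·1/12) + 2.23·e^(−0.0546·2/12) + 1.66·e^(−0.0546·11/12) = 5.9489
Current forward F = (S − I)·e^(rT) = (130.04 − 5.9489)·e^(0.0546·14/12) = 124.0911 × 1.065773 = 132.2529
Value (long) = (F − K)·e^(−rT) = (132.2529 − 138.64) × 0.938286 = -5.9929
Value = -¥5.99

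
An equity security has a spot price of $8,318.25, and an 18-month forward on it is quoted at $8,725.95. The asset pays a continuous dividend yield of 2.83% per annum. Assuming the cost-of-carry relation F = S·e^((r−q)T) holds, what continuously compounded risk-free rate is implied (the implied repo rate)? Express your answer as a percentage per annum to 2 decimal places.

6.02%

From F = S·e^((r−q)T): (r − q) = ln(F/S)/T
ln(8725.95/8318.25) = ln(1.049013) = 0.047850
(r − q) = 0.047850 / (18/12) = 0.031900
r = ln(F/S)/T + q = 0.031900 + 0.0283 = 0.060200
r = 6.02%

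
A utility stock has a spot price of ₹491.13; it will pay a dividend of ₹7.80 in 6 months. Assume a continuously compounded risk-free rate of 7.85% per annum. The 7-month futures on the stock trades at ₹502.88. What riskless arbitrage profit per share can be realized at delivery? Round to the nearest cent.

₹3.41 per share

PV(dividends) I = 7.80·e^(−0.0785·6/12) = 7.4998
Fair futures F* = (S − I)·e^(rT) = (491.13 − 7.4998)·e^0.045792 = 483.6302 × 1.046857 = 506.2917
Market ₹502.88 < fair 506.2917: forward underpriced → reverse cash-and-carry (short the stock, invest proceeds at r, pay the dividends, go long the forward).
Profit at T = |F_mkt − F*| = |502.88 − 506.2917| = ₹3.41 per share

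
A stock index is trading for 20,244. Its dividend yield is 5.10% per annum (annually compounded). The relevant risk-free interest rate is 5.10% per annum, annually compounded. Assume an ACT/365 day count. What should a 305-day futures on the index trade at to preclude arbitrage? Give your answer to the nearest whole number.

20,244

F = S · (1+r)^T / (1+q)^T
= 20244 × 1.042441 / 1.042441 = 20244 × 1.000000
F = 20,244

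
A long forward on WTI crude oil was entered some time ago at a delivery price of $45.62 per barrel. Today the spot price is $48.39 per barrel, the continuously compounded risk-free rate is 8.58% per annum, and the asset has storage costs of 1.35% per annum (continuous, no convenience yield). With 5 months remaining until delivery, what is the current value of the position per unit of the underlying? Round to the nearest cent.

Current fair forward for the remaining 5 months: F = S·e^((r + u)·T), (r + u) = 0.0858 + 0.0135 = 0.0993
F = 48.39 · e^(0.0993 × 5/12) = 48.39 × 1.042243 = 50.4341
Value of long forward = (F − K)·e^(−rT) = (50.4341 − 45.62) · e^(−0.0858·5/12)
= 4.8141 × 0.964881 = 4.65

$4.65 per barrel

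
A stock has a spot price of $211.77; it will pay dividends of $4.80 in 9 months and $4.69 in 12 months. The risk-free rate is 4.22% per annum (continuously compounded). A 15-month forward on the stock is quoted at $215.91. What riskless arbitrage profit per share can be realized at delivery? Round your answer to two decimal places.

$2.31 per share

PV(dividends) I = 4.80·e^(−0.0422·9/12) + 4.69·e^(−0.0422·12/12) = 9.1467
Fair forward F* = (S − I)·e^(rT) = (211.77 − 9.1467)·e^0.052750 = 202.6233 × 1.054166 = 213.5986
Market $215.91 > fair 213.5986: forward overpriced → cash-and-carry (borrow at r, buy the stock and collect the dividends, short the forward).
Profit at T = |F_mkt − F*| = |215.91 − 213.5986| = $2.31 per share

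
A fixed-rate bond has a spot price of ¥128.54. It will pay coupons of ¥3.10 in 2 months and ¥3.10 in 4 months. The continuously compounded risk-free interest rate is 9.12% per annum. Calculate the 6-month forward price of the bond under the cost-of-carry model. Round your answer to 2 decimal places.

¥128.19

PV(coupons) I = 3.10·e^(−0.0912·2/12) + 3.10·e^(−0.0912·4/12)
I = 3.0532 + 3.0072 = 6.0604
F = (S − I)·e^(rT) = (128.54 − 6.0604) · e^(0.0912·6/12)
= 122.4796 · e^0.045600 = 122.4796 × 1.046656 = ¥128.19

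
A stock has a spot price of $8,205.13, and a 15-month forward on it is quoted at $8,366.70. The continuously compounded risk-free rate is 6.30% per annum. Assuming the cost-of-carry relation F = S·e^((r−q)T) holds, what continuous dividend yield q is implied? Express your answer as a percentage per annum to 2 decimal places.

From F = S·e^((r−q)T): (r − q) = ln(F/S)/T
ln(8366.70/8205.13) = ln(1.019691) = 0.019500
(r − q) = 0.019500 / (15/12) = 0.015600
q = r − ln(F/S)/T = 0.0630 − 0.015600 = 0.047400
q = 4.74%

4.74%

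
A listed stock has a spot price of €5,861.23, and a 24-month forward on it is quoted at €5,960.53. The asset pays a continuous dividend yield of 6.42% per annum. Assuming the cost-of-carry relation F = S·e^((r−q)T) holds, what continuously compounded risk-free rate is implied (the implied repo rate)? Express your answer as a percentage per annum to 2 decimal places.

7.26%

From F = S·e^((r−q)T): (r − q) = ln(F/S)/T
ln(5960.53/5861.23) = ln(1.016942) = 0.016800
(r − q) = 0.016800 / (24/12) = 0.008400
r = ln(F/S)/T + q = 0.008400 + 0.0642 = 0.072600
r = 7.26%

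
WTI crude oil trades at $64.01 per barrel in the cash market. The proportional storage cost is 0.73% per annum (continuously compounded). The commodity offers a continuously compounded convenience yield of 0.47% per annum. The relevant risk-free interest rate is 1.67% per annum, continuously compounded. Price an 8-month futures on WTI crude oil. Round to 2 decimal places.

$64.84 per barrel

Net carry = r + u − y = 0.0167 + 0.0073 − 0.0047 = 0.0193
F = S·e^((r+u−y)T) = 64.01 · e^(0.0193 × 8/12) = 64.01 · e^0.012867
= 64.01 × 1.012950 = $64.84 per barrel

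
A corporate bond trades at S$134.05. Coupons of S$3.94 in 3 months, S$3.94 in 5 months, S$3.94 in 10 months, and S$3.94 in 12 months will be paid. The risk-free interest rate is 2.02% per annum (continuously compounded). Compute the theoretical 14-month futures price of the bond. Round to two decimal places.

PV(coupons) I = 3.94·e^(−0.0202·3/12) + 3.94·e^(−0.0202·5/12) + 3.94·e^(−0.0202·10/12) + 3.94·e^(−0.0202·12/12)
I = 3.9202 + 3.9070 + 3.8742 + 3.8612 = 15.5626
F = (S − I)·e^(rT) = (134.05 − 15.5626) · e^(0.0202·14/12)
= 118.4874 · e^0.023567 = 118.4874 × 1.023847 = S$121.31

S$121.31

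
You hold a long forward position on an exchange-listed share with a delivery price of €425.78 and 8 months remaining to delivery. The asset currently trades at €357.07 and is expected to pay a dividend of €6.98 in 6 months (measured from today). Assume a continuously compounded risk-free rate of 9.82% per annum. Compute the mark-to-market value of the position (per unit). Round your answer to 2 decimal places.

PV(remaining dividends) I = 6.98·e^(−0.0982·6/12) = 6.6456
Current forward F = (S − I)·e^(rT) = (357.07 − 6.6456)·e^(0.0982·8/12) = 350.4244 × 1.067657 = 374.1331
Value (long) = (F − K)·e^(−rT) = (374.1331 − 425.78) × 0.936630 = -48.3740
Value = -€48.37

-€48.37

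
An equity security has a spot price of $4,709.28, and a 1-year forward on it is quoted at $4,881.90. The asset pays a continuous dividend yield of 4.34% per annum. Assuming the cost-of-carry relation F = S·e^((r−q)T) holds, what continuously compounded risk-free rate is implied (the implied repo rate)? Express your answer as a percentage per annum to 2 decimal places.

From F = S·e^((r−q)T): (r − q) = ln(F/S)/T
ln(4881.90/4709.28) = ln(1.036655) = 0.035999
(r − q) = 0.035999 / (1) = 0.035999
r = ln(F/S)/T + q = 0.035999 + 0.0434 = 0.079399
r = 7.94%

7.94%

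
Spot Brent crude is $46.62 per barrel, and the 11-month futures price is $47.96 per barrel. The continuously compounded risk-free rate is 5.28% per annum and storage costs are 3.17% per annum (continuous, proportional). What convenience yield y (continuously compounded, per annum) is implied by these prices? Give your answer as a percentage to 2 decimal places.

5.36%

F = S·e^((r+u−y)T) ⇒ (r+u−y) = ln(F/S)/T
ln(47.96/46.62) = 0.028338; /T ⇒ 0.030914
y = r + u − ln(F/S)/T = 0.0528 + 0.0317 − 0.030914 = 0.053586
y = 5.36%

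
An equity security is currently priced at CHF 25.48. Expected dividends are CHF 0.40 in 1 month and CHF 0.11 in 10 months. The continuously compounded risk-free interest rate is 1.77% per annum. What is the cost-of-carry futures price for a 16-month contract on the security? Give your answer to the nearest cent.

CHF 25.57

PV(dividends) I = 0.40·e^(−0.0177·1/12) + 0.11·e^(−0.0177·10/12)
I = 0.3994 + 0.1084 = 0.5078
F = (S − I)·e^(rT) = (25.48 − 0.5078) · e^(0.0177·16/12)
= 24.9722 · e^0.023600 = 24.9722 × 1.023881 = CHF 25.57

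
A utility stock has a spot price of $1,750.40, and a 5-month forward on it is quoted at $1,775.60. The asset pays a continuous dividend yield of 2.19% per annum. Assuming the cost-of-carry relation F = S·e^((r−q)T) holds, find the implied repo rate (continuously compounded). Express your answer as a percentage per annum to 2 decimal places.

From F = S·e^((r−q)T): (r − q) = ln(F/S)/T
ln(1775.60/1750.40) = ln(1.014397) = 0.014294
(r − q) = 0.014294 / (5/12) = 0.034306
r = ln(F/S)/T + q = 0.034306 + 0.0219 = 0.056206
r = 5.62%

5.62%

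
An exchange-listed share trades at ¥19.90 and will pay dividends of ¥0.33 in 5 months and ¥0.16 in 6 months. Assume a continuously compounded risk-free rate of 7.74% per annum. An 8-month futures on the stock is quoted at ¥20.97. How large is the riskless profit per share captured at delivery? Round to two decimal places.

PV(dividends) I = 0.33·e^(−0.0774·5/12) + 0.16·e^(−0.0774·6/12) = 0.4735
Fair futures F* = (S − I)·e^(rT) = (19.90 − 0.4735)·e^0.051600 = 19.4265 × 1.052954 = 20.4552
Market ¥20.97 > fair 20.4552: forward overpriced → cash-and-carry (borrow at r, buy the stock and collect the dividends, short the forward).
Profit at T = |F_mkt − F*| = |20.97 − 20.4552| = ¥0.51 per share

¥0.51 per share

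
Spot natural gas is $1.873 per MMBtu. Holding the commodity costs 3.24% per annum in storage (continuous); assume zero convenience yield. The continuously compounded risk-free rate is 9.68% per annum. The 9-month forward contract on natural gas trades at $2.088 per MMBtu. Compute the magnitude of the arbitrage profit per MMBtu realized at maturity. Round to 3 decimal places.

Fair forward: F* = S·e^(carry·T), with carry = (r + u) = 0.0968 + 0.0324 = 0.1292
F* = 1.873 · e^(0.1292 × 9/12) = 1.873 · e^0.096900 = 1.873 × 1.101750 = $2.0636
Market $2.088 > fair $2.0636: forward overpriced → cash-and-carry (buy spot, short the forward).
At maturity, profit = |F_mkt − F*| = |2.088 − 2.0636| = $0.024 per MMBtu

$0.024 per MMBtu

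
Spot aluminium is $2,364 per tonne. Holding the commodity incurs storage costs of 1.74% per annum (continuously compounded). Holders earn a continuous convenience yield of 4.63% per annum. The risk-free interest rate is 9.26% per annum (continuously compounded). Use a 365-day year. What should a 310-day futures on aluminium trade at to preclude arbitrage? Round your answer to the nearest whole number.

$2,495 per tonne

Net carry = r + u − y = 0.0926 + 0.0174 − 0.0463 = 0.0637
F = S·e^((r+u−y)T) = 2364 · e^(0.0637 × 310/365) = 2364 · e^0.054101
= 2364 × 1.055591 = $2,495 per tonne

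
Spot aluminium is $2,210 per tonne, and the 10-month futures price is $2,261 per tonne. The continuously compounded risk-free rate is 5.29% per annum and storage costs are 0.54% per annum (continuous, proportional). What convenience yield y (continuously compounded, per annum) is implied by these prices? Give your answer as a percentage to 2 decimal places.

3.09%

F = S·e^((r+u−y)T) ⇒ (r+u−y) = ln(F/S)/T
ln(2261/2210) = 0.022815; /T ⇒ 0.027378
y = r + u − ln(F/S)/T = 0.0529 + 0.0054 − 0.027378 = 0.030922
y = 3.09%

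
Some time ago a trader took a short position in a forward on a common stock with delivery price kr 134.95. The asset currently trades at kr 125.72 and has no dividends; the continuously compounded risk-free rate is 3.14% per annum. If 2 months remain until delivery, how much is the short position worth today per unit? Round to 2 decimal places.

Current fair forward for the remaining 2 months: F = S·e^(r·T), r = 0.0314
F = 125.72 · e^(0.0314 × 2/12) = 125.72 × 1.005247 = 126.3797
Value of long forward = (F − K)·e^(−rT) = (126.3797 − 134.95) · e^(−0.0314·2/12)
= -8.5703 × 0.994780 = -8.53
Short position value = −(long value) = kr 8.53

kr 8.53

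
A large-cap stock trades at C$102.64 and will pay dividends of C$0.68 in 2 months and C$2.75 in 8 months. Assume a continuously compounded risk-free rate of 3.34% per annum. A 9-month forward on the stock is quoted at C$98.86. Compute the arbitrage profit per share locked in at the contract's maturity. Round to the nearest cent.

PV(dividends) I = 0.68·e^(−0.0334·2/12) + 2.75·e^(−0.0334·8/12) = 3.3657
Fair forward F* = (S − I)·e^(rT) = (102.64 − 3.3657)·e^0.025050 = 99.2743 × 1.025366 = 101.7925
Market C$98.86 < fair 101.7925: forward underpriced → reverse cash-and-carry (short the stock, invest proceeds at r, pay the dividends, go long the forward).
Profit at T = |F_mkt − F*| = |98.86 − 101.7925| = C$2.93 per share

C$2.93 per share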